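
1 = 1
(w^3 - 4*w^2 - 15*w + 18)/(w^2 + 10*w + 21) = (w^2 - 7*w + 6)/(w + 7)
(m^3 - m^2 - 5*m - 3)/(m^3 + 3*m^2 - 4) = (m^3 - m^2 - 5*m - 3)/(m^3 + 3*m^2 - 4)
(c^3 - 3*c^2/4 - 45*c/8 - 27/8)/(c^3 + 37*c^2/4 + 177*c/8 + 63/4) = (4*c^2 - 9*c - 9)/(4*c^2 + 31*c + 42)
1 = 1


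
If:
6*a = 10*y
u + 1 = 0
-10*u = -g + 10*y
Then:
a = 5*y/3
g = 10*y - 10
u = -1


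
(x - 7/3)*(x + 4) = x^2 + 5*x/3 - 28/3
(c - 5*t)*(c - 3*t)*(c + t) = c^3 - 7*c^2*t + 7*c*t^2 + 15*t^3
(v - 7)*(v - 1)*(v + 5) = v^3 - 3*v^2 - 33*v + 35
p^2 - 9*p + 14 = (p - 7)*(p - 2)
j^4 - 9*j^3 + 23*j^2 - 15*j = j*(j - 5)*(j - 3)*(j - 1)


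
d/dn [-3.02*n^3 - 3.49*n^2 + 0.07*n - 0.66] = -9.06*n^2 - 6.98*n + 0.07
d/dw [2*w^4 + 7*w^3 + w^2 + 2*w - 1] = 8*w^3 + 21*w^2 + 2*w + 2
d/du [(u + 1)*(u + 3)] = 2*u + 4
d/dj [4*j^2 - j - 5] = 8*j - 1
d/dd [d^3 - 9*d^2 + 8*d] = 3*d^2 - 18*d + 8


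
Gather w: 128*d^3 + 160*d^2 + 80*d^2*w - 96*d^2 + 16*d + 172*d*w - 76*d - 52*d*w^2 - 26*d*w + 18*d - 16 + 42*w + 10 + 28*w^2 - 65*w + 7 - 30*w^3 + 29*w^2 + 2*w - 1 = 128*d^3 + 64*d^2 - 42*d - 30*w^3 + w^2*(57 - 52*d) + w*(80*d^2 + 146*d - 21)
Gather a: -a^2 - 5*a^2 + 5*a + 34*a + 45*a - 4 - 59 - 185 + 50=-6*a^2 + 84*a - 198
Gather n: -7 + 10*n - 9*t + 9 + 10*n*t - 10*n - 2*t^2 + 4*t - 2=10*n*t - 2*t^2 - 5*t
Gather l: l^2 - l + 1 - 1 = l^2 - l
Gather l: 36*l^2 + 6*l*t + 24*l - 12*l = 36*l^2 + l*(6*t + 12)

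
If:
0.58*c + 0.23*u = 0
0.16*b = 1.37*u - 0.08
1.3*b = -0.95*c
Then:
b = 0.02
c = -0.02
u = 0.06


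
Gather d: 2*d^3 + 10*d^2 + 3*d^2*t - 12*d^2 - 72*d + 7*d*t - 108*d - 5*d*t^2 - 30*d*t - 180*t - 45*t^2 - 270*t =2*d^3 + d^2*(3*t - 2) + d*(-5*t^2 - 23*t - 180) - 45*t^2 - 450*t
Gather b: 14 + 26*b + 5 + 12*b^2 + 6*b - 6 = 12*b^2 + 32*b + 13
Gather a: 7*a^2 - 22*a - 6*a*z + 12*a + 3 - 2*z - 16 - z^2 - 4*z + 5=7*a^2 + a*(-6*z - 10) - z^2 - 6*z - 8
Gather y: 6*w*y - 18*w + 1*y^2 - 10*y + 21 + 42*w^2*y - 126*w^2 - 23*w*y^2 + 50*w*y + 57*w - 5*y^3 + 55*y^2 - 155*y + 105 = -126*w^2 + 39*w - 5*y^3 + y^2*(56 - 23*w) + y*(42*w^2 + 56*w - 165) + 126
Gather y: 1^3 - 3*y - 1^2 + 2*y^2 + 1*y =2*y^2 - 2*y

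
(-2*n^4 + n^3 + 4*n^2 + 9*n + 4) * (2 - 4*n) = 8*n^5 - 8*n^4 - 14*n^3 - 28*n^2 + 2*n + 8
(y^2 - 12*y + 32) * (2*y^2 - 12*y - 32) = 2*y^4 - 36*y^3 + 176*y^2 - 1024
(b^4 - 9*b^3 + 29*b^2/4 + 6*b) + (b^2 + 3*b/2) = b^4 - 9*b^3 + 33*b^2/4 + 15*b/2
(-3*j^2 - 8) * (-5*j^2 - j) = 15*j^4 + 3*j^3 + 40*j^2 + 8*j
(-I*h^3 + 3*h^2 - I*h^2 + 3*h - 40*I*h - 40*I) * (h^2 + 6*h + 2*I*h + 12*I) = -I*h^5 + 5*h^4 - 7*I*h^4 + 35*h^3 - 40*I*h^3 + 110*h^2 - 238*I*h^2 + 560*h - 204*I*h + 480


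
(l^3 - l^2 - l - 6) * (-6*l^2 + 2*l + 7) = -6*l^5 + 8*l^4 + 11*l^3 + 27*l^2 - 19*l - 42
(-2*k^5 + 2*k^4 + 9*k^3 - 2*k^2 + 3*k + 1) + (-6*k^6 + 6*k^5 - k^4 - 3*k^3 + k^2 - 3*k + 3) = -6*k^6 + 4*k^5 + k^4 + 6*k^3 - k^2 + 4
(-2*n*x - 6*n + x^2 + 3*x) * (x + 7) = -2*n*x^2 - 20*n*x - 42*n + x^3 + 10*x^2 + 21*x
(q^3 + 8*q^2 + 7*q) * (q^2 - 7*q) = q^5 + q^4 - 49*q^3 - 49*q^2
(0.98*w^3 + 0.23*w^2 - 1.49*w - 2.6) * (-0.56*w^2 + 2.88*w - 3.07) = -0.5488*w^5 + 2.6936*w^4 - 1.5118*w^3 - 3.5413*w^2 - 2.9137*w + 7.982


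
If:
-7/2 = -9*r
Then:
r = 7/18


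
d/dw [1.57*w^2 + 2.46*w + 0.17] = 3.14*w + 2.46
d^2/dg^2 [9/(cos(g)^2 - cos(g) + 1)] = 9*(4*sin(g)^4 + sin(g)^2 + 19*cos(g)/4 - 3*cos(3*g)/4 - 5)/(sin(g)^2 + cos(g) - 2)^3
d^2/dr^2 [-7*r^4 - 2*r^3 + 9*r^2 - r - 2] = -84*r^2 - 12*r + 18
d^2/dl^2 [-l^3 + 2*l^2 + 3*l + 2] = 4 - 6*l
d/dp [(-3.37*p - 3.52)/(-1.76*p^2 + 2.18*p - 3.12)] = (-5.9312*p^2 - 12.3904*p + 18.188)/(3.0976*p^4 - 7.6736*p^3 + 15.7348*p^2 - 13.6032*p + 9.7344)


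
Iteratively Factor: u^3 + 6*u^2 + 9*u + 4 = (u + 4)*(u^2 + 2*u + 1) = (u + 1)*(u + 4)*(u + 1)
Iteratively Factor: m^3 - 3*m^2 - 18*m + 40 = (m + 4)*(m^2 - 7*m + 10) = (m - 2)*(m + 4)*(m - 5)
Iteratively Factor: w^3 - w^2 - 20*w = (w)*(w^2 - w - 20) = w*(w - 5)*(w + 4)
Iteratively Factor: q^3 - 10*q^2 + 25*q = (q)*(q^2 - 10*q + 25) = q*(q - 5)*(q - 5)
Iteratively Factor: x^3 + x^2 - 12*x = (x - 3)*(x^2 + 4*x) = x*(x - 3)*(x + 4)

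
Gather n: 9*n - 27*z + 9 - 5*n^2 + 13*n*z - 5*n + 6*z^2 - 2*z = -5*n^2 + n*(13*z + 4) + 6*z^2 - 29*z + 9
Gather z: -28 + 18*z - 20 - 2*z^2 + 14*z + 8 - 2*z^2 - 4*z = -4*z^2 + 28*z - 40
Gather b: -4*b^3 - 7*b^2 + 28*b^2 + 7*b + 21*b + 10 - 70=-4*b^3 + 21*b^2 + 28*b - 60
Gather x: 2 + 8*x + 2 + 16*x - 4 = 24*x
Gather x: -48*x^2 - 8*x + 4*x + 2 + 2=-48*x^2 - 4*x + 4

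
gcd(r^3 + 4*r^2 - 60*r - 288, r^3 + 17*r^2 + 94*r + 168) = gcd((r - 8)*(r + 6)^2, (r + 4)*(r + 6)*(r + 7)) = r + 6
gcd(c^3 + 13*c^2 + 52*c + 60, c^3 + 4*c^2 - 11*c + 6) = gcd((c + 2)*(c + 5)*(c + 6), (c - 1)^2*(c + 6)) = c + 6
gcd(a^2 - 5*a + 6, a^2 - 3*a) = a - 3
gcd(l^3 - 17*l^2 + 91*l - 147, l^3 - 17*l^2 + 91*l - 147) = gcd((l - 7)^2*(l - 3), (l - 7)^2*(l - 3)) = l^3 - 17*l^2 + 91*l - 147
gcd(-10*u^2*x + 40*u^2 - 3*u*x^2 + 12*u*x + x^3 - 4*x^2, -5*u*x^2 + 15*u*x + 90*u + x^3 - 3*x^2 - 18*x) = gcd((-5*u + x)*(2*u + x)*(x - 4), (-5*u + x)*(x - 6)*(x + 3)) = -5*u + x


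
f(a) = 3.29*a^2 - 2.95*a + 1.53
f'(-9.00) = -62.17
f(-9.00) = 294.57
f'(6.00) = 36.53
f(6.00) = 102.27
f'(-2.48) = -19.27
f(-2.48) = 29.08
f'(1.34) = 5.87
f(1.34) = 3.48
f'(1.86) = 9.29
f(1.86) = 7.43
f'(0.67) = 1.46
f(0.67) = 1.03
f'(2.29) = 12.12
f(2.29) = 12.03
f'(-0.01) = -3.02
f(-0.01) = 1.56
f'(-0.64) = -7.16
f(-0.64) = 4.77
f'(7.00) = 43.11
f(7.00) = 142.09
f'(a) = 6.58*a - 2.95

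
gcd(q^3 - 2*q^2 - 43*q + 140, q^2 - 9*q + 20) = q^2 - 9*q + 20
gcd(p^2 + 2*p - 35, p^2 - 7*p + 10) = p - 5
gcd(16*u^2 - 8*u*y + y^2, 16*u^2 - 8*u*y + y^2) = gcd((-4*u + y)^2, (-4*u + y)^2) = 16*u^2 - 8*u*y + y^2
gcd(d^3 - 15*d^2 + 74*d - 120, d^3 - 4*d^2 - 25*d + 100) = d^2 - 9*d + 20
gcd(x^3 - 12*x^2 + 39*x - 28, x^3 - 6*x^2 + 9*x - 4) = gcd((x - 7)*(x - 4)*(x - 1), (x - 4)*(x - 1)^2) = x^2 - 5*x + 4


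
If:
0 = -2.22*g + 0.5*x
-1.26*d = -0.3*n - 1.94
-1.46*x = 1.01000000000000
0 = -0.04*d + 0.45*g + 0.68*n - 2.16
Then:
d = 2.35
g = -0.16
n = 3.42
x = -0.69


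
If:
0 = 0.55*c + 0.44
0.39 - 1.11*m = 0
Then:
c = -0.80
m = 0.35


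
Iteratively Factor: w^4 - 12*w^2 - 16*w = (w + 2)*(w^3 - 2*w^2 - 8*w) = (w - 4)*(w + 2)*(w^2 + 2*w) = (w - 4)*(w + 2)^2*(w)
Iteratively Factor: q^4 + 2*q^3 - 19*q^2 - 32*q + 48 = (q + 3)*(q^3 - q^2 - 16*q + 16) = (q + 3)*(q + 4)*(q^2 - 5*q + 4) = (q - 1)*(q + 3)*(q + 4)*(q - 4)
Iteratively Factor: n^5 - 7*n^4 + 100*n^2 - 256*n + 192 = (n - 2)*(n^4 - 5*n^3 - 10*n^2 + 80*n - 96) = (n - 3)*(n - 2)*(n^3 - 2*n^2 - 16*n + 32) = (n - 4)*(n - 3)*(n - 2)*(n^2 + 2*n - 8) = (n - 4)*(n - 3)*(n - 2)*(n + 4)*(n - 2)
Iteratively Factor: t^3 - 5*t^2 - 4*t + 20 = (t - 5)*(t^2 - 4) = (t - 5)*(t + 2)*(t - 2)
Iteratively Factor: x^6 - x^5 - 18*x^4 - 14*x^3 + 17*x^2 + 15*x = (x + 3)*(x^5 - 4*x^4 - 6*x^3 + 4*x^2 + 5*x) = (x + 1)*(x + 3)*(x^4 - 5*x^3 - x^2 + 5*x) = (x + 1)^2*(x + 3)*(x^3 - 6*x^2 + 5*x) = x*(x + 1)^2*(x + 3)*(x^2 - 6*x + 5) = x*(x - 1)*(x + 1)^2*(x + 3)*(x - 5)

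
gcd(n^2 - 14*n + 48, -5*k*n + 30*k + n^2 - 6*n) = n - 6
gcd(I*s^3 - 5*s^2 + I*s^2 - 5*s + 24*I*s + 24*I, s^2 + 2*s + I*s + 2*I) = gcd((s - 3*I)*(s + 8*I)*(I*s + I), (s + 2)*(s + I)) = 1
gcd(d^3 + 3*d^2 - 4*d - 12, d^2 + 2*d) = d + 2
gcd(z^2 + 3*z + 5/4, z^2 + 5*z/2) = z + 5/2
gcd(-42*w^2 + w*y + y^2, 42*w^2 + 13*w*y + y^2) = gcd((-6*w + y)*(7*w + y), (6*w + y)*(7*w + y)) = 7*w + y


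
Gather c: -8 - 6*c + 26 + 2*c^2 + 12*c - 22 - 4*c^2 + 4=-2*c^2 + 6*c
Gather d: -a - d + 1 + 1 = -a - d + 2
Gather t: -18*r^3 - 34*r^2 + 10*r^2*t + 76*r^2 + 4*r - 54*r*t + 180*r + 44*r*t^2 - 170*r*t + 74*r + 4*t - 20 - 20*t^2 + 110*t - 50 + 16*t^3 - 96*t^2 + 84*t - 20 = -18*r^3 + 42*r^2 + 258*r + 16*t^3 + t^2*(44*r - 116) + t*(10*r^2 - 224*r + 198) - 90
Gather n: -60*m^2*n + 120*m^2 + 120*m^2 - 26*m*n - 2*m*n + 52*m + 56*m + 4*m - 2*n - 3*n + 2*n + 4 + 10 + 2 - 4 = 240*m^2 + 112*m + n*(-60*m^2 - 28*m - 3) + 12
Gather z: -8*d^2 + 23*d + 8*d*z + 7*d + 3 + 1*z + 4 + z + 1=-8*d^2 + 30*d + z*(8*d + 2) + 8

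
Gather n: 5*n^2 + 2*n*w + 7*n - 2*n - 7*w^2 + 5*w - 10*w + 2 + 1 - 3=5*n^2 + n*(2*w + 5) - 7*w^2 - 5*w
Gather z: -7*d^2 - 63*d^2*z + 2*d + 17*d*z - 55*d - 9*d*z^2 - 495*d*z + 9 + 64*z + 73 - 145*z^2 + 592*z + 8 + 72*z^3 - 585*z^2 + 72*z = -7*d^2 - 53*d + 72*z^3 + z^2*(-9*d - 730) + z*(-63*d^2 - 478*d + 728) + 90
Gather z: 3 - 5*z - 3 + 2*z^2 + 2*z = 2*z^2 - 3*z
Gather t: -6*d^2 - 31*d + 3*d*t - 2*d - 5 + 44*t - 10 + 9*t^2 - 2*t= -6*d^2 - 33*d + 9*t^2 + t*(3*d + 42) - 15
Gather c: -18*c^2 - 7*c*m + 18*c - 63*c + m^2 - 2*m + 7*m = -18*c^2 + c*(-7*m - 45) + m^2 + 5*m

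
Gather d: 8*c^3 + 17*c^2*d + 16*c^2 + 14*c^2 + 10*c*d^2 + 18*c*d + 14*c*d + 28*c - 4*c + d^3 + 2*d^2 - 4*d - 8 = 8*c^3 + 30*c^2 + 24*c + d^3 + d^2*(10*c + 2) + d*(17*c^2 + 32*c - 4) - 8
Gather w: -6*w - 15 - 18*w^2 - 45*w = -18*w^2 - 51*w - 15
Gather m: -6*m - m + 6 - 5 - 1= -7*m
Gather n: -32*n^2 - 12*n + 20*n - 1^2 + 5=-32*n^2 + 8*n + 4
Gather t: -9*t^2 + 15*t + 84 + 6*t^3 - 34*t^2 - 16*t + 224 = 6*t^3 - 43*t^2 - t + 308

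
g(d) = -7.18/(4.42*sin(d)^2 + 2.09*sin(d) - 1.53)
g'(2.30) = -6.72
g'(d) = -7.18*(-8.84*sin(d)*cos(d) - 2.09*cos(d))/(4.42*sin(d)^2 + 2.09*sin(d) - 1.53)^2 = (63.4712*sin(d) + 15.0062)*cos(d)/(4.42*sin(d)^2 + 2.09*sin(d) - 1.53)^2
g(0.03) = 4.91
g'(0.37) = 918.98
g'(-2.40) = 24.01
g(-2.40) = 7.76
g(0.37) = 36.59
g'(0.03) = 7.89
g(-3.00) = 4.13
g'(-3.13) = -5.91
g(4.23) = -82.24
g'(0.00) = 6.41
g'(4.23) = 2508.78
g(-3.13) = 4.62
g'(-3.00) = -1.99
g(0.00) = 4.69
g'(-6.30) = 5.70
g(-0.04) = 4.47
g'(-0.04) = 4.83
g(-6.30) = 4.59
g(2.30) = -2.89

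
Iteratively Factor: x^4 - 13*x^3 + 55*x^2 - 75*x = (x - 5)*(x^3 - 8*x^2 + 15*x) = x*(x - 5)*(x^2 - 8*x + 15) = x*(x - 5)*(x - 3)*(x - 5)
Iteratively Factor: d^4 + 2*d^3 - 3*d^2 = (d + 3)*(d^3 - d^2) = d*(d + 3)*(d^2 - d) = d*(d - 1)*(d + 3)*(d)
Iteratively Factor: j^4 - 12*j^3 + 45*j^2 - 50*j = (j - 5)*(j^3 - 7*j^2 + 10*j) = j*(j - 5)*(j^2 - 7*j + 10) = j*(j - 5)^2*(j - 2)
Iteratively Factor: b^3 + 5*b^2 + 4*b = (b)*(b^2 + 5*b + 4) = b*(b + 4)*(b + 1)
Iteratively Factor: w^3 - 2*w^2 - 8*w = (w - 4)*(w^2 + 2*w) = (w - 4)*(w + 2)*(w)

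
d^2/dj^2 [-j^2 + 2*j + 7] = -2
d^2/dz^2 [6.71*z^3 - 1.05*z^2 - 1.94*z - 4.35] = 40.26*z - 2.1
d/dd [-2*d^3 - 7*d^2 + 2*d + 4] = -6*d^2 - 14*d + 2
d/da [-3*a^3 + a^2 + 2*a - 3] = -9*a^2 + 2*a + 2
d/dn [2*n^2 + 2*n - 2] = 4*n + 2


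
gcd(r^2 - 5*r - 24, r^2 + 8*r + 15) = r + 3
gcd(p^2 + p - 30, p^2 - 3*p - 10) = p - 5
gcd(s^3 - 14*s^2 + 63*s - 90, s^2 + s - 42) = s - 6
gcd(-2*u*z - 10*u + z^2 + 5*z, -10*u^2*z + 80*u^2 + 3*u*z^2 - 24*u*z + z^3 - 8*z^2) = -2*u + z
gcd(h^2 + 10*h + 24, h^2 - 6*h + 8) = 1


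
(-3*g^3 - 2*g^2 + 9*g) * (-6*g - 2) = 18*g^4 + 18*g^3 - 50*g^2 - 18*g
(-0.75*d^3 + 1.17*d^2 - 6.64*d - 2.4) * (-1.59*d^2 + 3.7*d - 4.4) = 1.1925*d^5 - 4.6353*d^4 + 18.1866*d^3 - 25.9*d^2 + 20.336*d + 10.56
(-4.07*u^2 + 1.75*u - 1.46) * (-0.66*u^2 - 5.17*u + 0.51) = 2.6862*u^4 + 19.8869*u^3 - 10.1596*u^2 + 8.4407*u - 0.7446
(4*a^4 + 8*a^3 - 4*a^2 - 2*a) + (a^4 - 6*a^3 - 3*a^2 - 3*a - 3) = 5*a^4 + 2*a^3 - 7*a^2 - 5*a - 3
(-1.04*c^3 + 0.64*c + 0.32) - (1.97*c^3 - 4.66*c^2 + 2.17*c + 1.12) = -3.01*c^3 + 4.66*c^2 - 1.53*c - 0.8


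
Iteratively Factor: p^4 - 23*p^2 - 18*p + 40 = (p + 2)*(p^3 - 2*p^2 - 19*p + 20) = (p + 2)*(p + 4)*(p^2 - 6*p + 5) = (p - 5)*(p + 2)*(p + 4)*(p - 1)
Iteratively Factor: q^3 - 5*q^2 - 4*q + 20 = (q + 2)*(q^2 - 7*q + 10) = (q - 5)*(q + 2)*(q - 2)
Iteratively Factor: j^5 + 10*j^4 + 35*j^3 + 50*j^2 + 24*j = (j + 4)*(j^4 + 6*j^3 + 11*j^2 + 6*j) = (j + 2)*(j + 4)*(j^3 + 4*j^2 + 3*j) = (j + 2)*(j + 3)*(j + 4)*(j^2 + j) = (j + 1)*(j + 2)*(j + 3)*(j + 4)*(j)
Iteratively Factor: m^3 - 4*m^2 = (m)*(m^2 - 4*m) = m^2*(m - 4)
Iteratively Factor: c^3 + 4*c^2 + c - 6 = (c + 3)*(c^2 + c - 2) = (c - 1)*(c + 3)*(c + 2)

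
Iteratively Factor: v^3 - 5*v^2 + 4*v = (v - 4)*(v^2 - v) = v*(v - 4)*(v - 1)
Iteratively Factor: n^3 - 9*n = (n + 3)*(n^2 - 3*n) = (n - 3)*(n + 3)*(n)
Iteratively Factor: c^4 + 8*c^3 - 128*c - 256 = (c + 4)*(c^3 + 4*c^2 - 16*c - 64) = (c + 4)^2*(c^2 - 16) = (c + 4)^3*(c - 4)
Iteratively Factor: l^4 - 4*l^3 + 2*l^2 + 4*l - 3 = (l - 3)*(l^3 - l^2 - l + 1) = (l - 3)*(l + 1)*(l^2 - 2*l + 1) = (l - 3)*(l - 1)*(l + 1)*(l - 1)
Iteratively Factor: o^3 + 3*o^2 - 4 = (o - 1)*(o^2 + 4*o + 4) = (o - 1)*(o + 2)*(o + 2)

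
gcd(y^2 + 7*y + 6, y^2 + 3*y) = 1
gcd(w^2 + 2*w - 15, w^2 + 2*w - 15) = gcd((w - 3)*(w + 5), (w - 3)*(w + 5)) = w^2 + 2*w - 15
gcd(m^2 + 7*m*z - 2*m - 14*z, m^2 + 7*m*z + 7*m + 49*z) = m + 7*z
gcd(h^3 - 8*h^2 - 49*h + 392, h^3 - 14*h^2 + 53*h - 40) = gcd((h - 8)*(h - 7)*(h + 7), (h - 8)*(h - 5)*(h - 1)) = h - 8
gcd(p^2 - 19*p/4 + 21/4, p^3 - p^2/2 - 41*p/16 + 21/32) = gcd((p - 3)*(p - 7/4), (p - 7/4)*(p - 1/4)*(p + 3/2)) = p - 7/4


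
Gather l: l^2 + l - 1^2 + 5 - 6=l^2 + l - 2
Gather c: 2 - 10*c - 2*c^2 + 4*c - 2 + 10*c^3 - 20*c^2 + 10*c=10*c^3 - 22*c^2 + 4*c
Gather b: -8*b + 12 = 12 - 8*b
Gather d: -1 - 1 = -2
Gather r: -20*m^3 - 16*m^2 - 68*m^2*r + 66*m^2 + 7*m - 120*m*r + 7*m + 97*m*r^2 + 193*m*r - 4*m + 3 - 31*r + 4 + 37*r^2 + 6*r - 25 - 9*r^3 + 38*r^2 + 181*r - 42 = -20*m^3 + 50*m^2 + 10*m - 9*r^3 + r^2*(97*m + 75) + r*(-68*m^2 + 73*m + 156) - 60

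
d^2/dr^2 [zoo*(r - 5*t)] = 0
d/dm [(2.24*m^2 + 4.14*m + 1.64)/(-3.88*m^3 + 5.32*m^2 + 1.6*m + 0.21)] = (8.6912*m^4 + 32.1264*m^3 + 0.648799999999998*m^2 - 16.5088*m - 1.7546)/(15.0544*m^6 - 41.2832*m^5 + 15.8864*m^4 + 15.3944*m^3 + 4.7944*m^2 + 0.672*m + 0.0441)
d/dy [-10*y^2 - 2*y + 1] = -20*y - 2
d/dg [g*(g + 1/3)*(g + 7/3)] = 3*g^2 + 16*g/3 + 7/9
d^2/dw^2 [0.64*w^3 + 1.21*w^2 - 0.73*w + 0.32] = 3.84*w + 2.42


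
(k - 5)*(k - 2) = k^2 - 7*k + 10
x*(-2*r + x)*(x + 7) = -2*r*x^2 - 14*r*x + x^3 + 7*x^2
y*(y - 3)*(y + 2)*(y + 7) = y^4 + 6*y^3 - 13*y^2 - 42*y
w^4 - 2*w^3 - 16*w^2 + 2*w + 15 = (w - 5)*(w - 1)*(w + 1)*(w + 3)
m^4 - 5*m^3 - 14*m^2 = m^2*(m - 7)*(m + 2)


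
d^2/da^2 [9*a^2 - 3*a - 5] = 18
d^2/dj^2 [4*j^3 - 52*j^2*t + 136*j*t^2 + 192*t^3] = 24*j - 104*t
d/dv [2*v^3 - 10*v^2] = 2*v*(3*v - 10)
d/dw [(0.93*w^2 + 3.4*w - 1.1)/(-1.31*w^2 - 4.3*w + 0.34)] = (0.455*w^2 - 2.2496*w - 3.574)/(1.7161*w^4 + 11.266*w^3 + 17.5992*w^2 - 2.924*w + 0.1156)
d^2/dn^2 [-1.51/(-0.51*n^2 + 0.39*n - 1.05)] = (-0.785502*n^2 + 0.600678*n + 1.51*(1.02*n - 0.39)*(2.04*n - 0.78) - 1.61721)/(0.51*n^2 - 0.39*n + 1.05)^3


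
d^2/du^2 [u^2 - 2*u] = 2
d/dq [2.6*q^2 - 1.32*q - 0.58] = 5.2*q - 1.32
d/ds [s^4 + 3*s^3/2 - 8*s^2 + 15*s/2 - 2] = 4*s^3 + 9*s^2/2 - 16*s + 15/2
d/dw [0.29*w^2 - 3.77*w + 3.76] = 0.58*w - 3.77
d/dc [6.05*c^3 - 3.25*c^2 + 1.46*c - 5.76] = 18.15*c^2 - 6.5*c + 1.46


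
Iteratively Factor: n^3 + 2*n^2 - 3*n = (n + 3)*(n^2 - n) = (n - 1)*(n + 3)*(n)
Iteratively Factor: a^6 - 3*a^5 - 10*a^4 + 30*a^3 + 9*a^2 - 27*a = (a - 3)*(a^5 - 10*a^3 + 9*a) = (a - 3)*(a - 1)*(a^4 + a^3 - 9*a^2 - 9*a) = (a - 3)^2*(a - 1)*(a^3 + 4*a^2 + 3*a) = (a - 3)^2*(a - 1)*(a + 1)*(a^2 + 3*a) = a*(a - 3)^2*(a - 1)*(a + 1)*(a + 3)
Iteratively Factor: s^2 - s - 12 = (s - 4)*(s + 3)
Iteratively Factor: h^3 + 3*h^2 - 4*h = (h)*(h^2 + 3*h - 4) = h*(h + 4)*(h - 1)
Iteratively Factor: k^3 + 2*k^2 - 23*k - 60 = (k - 5)*(k^2 + 7*k + 12) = (k - 5)*(k + 4)*(k + 3)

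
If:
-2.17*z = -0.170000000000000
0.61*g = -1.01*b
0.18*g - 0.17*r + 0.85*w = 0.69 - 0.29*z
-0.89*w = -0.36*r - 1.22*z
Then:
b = 1.44186224177973*w - 2.08751521593532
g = 3.45637765261421 - 2.38734567901235*w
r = 2.47222222222222*w - 0.265488991295443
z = 0.08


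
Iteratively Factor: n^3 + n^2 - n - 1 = (n + 1)*(n^2 - 1) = (n - 1)*(n + 1)*(n + 1)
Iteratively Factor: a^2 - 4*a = (a - 4)*(a)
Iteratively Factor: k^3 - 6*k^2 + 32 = (k - 4)*(k^2 - 2*k - 8) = (k - 4)*(k + 2)*(k - 4)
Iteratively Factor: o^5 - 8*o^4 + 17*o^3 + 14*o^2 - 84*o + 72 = (o - 3)*(o^4 - 5*o^3 + 2*o^2 + 20*o - 24) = (o - 3)*(o - 2)*(o^3 - 3*o^2 - 4*o + 12) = (o - 3)^2*(o - 2)*(o^2 - 4) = (o - 3)^2*(o - 2)*(o + 2)*(o - 2)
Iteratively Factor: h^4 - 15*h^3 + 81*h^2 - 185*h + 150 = (h - 5)*(h^3 - 10*h^2 + 31*h - 30) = (h - 5)^2*(h^2 - 5*h + 6) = (h - 5)^2*(h - 2)*(h - 3)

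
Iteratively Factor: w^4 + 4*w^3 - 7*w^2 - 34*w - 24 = (w + 2)*(w^3 + 2*w^2 - 11*w - 12) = (w - 3)*(w + 2)*(w^2 + 5*w + 4) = (w - 3)*(w + 1)*(w + 2)*(w + 4)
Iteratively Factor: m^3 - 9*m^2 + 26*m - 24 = (m - 2)*(m^2 - 7*m + 12) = (m - 4)*(m - 2)*(m - 3)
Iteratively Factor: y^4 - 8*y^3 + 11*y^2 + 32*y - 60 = (y - 2)*(y^3 - 6*y^2 - y + 30) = (y - 3)*(y - 2)*(y^2 - 3*y - 10) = (y - 3)*(y - 2)*(y + 2)*(y - 5)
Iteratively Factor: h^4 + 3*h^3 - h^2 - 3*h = (h + 3)*(h^3 - h) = (h + 1)*(h + 3)*(h^2 - h) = h*(h + 1)*(h + 3)*(h - 1)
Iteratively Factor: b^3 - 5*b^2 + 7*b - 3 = (b - 1)*(b^2 - 4*b + 3) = (b - 3)*(b - 1)*(b - 1)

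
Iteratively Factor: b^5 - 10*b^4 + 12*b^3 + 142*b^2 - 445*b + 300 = (b + 4)*(b^4 - 14*b^3 + 68*b^2 - 130*b + 75) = (b - 5)*(b + 4)*(b^3 - 9*b^2 + 23*b - 15) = (b - 5)*(b - 1)*(b + 4)*(b^2 - 8*b + 15) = (b - 5)^2*(b - 1)*(b + 4)*(b - 3)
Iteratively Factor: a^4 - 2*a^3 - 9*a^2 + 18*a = (a + 3)*(a^3 - 5*a^2 + 6*a) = a*(a + 3)*(a^2 - 5*a + 6) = a*(a - 2)*(a + 3)*(a - 3)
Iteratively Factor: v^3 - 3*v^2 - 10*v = (v - 5)*(v^2 + 2*v) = v*(v - 5)*(v + 2)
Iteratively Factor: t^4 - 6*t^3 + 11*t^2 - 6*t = (t - 2)*(t^3 - 4*t^2 + 3*t) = (t - 3)*(t - 2)*(t^2 - t) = t*(t - 3)*(t - 2)*(t - 1)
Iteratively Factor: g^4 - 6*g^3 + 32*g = (g + 2)*(g^3 - 8*g^2 + 16*g) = (g - 4)*(g + 2)*(g^2 - 4*g) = g*(g - 4)*(g + 2)*(g - 4)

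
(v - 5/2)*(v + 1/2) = v^2 - 2*v - 5/4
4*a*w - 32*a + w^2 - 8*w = (4*a + w)*(w - 8)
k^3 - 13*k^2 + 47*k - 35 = (k - 7)*(k - 5)*(k - 1)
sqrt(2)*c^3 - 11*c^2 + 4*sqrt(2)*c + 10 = (c - 5*sqrt(2))*(c - sqrt(2))*(sqrt(2)*c + 1)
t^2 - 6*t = t*(t - 6)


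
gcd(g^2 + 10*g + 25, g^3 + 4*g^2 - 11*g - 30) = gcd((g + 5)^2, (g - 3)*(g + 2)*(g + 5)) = g + 5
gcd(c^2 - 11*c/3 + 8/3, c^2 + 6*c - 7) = c - 1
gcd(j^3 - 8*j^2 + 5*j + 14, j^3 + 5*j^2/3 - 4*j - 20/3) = j - 2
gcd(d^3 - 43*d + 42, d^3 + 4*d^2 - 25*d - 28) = d + 7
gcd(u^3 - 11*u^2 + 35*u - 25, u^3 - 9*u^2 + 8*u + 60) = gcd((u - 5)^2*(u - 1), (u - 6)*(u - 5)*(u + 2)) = u - 5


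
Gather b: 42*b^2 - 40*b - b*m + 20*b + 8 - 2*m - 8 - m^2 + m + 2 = 42*b^2 + b*(-m - 20) - m^2 - m + 2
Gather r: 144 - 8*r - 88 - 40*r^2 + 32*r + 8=-40*r^2 + 24*r + 64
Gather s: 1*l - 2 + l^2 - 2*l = l^2 - l - 2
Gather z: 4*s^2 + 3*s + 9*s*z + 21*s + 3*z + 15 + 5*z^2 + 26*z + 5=4*s^2 + 24*s + 5*z^2 + z*(9*s + 29) + 20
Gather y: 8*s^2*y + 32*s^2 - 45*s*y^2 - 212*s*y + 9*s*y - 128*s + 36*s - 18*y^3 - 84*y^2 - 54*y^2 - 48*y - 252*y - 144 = 32*s^2 - 92*s - 18*y^3 + y^2*(-45*s - 138) + y*(8*s^2 - 203*s - 300) - 144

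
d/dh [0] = 0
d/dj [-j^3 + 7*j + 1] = 7 - 3*j^2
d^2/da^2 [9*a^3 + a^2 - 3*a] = 54*a + 2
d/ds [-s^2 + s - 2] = 1 - 2*s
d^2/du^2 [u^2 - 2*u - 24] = 2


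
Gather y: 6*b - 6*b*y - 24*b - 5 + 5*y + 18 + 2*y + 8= -18*b + y*(7 - 6*b) + 21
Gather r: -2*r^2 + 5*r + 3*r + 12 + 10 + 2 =-2*r^2 + 8*r + 24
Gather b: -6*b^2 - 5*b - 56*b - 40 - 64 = -6*b^2 - 61*b - 104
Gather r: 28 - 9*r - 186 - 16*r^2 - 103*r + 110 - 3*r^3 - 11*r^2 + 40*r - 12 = -3*r^3 - 27*r^2 - 72*r - 60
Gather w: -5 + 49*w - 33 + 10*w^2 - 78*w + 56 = 10*w^2 - 29*w + 18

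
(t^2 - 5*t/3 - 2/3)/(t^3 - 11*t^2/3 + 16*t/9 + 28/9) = 3*(3*t + 1)/(9*t^2 - 15*t - 14)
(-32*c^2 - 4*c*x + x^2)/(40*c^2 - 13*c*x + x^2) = (4*c + x)/(-5*c + x)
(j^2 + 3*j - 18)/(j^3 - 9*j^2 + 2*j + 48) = (j + 6)/(j^2 - 6*j - 16)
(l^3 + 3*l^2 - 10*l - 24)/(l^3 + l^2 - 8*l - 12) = (l + 4)/(l + 2)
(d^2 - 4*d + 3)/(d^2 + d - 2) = (d - 3)/(d + 2)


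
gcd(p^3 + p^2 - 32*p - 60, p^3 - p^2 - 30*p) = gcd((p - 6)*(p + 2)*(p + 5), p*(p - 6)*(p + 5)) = p^2 - p - 30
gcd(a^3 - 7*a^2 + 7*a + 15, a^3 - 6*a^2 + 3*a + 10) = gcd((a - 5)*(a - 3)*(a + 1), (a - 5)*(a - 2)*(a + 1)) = a^2 - 4*a - 5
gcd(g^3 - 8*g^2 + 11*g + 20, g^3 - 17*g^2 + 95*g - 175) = g - 5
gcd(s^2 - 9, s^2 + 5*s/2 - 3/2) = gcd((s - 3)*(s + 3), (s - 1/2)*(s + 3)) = s + 3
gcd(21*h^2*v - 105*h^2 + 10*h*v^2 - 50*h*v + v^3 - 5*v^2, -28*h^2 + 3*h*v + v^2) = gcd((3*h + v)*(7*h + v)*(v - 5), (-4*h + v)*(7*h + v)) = 7*h + v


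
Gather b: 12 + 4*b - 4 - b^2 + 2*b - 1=-b^2 + 6*b + 7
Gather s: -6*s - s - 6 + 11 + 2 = 7 - 7*s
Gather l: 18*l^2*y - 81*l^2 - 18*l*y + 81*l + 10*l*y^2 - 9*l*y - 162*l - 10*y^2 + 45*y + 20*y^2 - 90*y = l^2*(18*y - 81) + l*(10*y^2 - 27*y - 81) + 10*y^2 - 45*y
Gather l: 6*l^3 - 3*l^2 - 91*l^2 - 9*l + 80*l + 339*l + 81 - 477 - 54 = 6*l^3 - 94*l^2 + 410*l - 450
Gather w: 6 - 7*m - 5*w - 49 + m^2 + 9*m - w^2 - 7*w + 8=m^2 + 2*m - w^2 - 12*w - 35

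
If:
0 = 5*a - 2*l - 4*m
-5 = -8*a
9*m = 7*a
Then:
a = 5/8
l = 85/144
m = 35/72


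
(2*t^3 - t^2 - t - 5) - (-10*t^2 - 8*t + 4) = 2*t^3 + 9*t^2 + 7*t - 9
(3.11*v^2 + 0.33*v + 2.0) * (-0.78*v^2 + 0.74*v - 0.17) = -2.4258*v^4 + 2.044*v^3 - 1.8445*v^2 + 1.4239*v - 0.34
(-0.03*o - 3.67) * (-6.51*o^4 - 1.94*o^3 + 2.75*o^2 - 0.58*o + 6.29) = 0.1953*o^5 + 23.9499*o^4 + 7.0373*o^3 - 10.0751*o^2 + 1.9399*o - 23.0843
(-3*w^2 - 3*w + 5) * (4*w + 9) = -12*w^3 - 39*w^2 - 7*w + 45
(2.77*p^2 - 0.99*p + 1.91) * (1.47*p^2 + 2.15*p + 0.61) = 4.0719*p^4 + 4.5002*p^3 + 2.3689*p^2 + 3.5026*p + 1.1651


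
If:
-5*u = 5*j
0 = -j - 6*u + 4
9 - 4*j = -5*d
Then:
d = -61/25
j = -4/5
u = 4/5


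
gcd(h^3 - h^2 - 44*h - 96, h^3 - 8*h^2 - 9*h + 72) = h^2 - 5*h - 24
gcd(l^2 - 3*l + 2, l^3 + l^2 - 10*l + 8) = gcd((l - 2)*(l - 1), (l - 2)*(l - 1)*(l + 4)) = l^2 - 3*l + 2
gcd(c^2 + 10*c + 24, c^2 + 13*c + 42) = c + 6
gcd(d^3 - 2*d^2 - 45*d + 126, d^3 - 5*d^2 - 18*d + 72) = d^2 - 9*d + 18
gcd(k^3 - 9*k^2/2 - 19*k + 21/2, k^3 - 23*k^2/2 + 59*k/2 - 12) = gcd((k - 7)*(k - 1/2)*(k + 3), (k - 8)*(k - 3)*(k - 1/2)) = k - 1/2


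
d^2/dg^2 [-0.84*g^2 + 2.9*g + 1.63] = -1.68000000000000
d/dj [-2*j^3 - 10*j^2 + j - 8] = -6*j^2 - 20*j + 1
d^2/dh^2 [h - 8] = 0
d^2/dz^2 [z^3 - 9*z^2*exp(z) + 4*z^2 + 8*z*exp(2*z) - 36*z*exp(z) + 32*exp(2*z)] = -9*z^2*exp(z) + 32*z*exp(2*z) - 72*z*exp(z) + 6*z + 160*exp(2*z) - 90*exp(z) + 8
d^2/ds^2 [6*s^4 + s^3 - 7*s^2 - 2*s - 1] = 72*s^2 + 6*s - 14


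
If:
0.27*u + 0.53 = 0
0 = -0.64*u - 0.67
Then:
No Solution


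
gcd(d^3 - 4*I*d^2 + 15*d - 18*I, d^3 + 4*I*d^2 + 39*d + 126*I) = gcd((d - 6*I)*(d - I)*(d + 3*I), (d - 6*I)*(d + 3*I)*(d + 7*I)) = d^2 - 3*I*d + 18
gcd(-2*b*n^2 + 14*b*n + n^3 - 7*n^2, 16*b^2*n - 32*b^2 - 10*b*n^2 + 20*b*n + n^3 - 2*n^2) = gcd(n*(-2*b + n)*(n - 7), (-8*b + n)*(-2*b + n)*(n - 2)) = 2*b - n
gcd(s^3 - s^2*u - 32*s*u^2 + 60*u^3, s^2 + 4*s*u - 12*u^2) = s^2 + 4*s*u - 12*u^2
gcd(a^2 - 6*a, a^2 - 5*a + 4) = 1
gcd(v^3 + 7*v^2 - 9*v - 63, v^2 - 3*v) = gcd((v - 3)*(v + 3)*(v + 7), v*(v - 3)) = v - 3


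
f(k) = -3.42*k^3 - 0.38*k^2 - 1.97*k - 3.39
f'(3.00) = -96.59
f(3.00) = -105.06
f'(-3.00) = -92.03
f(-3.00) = 91.44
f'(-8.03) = -657.44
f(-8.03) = 1758.74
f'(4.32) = -196.73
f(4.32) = -294.72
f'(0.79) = -8.97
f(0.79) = -6.87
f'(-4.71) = -226.00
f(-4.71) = 354.80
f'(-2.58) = -68.30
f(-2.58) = 57.90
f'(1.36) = -21.98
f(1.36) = -15.37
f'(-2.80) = -80.28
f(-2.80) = 74.22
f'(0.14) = -2.28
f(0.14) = -3.68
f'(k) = -10.26*k^2 - 0.76*k - 1.97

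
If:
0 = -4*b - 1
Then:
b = -1/4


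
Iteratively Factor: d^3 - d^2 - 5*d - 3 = (d + 1)*(d^2 - 2*d - 3) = (d - 3)*(d + 1)*(d + 1)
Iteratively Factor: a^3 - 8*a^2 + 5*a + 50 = (a + 2)*(a^2 - 10*a + 25) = (a - 5)*(a + 2)*(a - 5)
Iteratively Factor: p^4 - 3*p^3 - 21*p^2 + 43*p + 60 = (p - 5)*(p^3 + 2*p^2 - 11*p - 12) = (p - 5)*(p - 3)*(p^2 + 5*p + 4) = (p - 5)*(p - 3)*(p + 4)*(p + 1)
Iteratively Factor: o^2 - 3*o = (o)*(o - 3)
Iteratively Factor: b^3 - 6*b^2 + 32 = (b + 2)*(b^2 - 8*b + 16) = (b - 4)*(b + 2)*(b - 4)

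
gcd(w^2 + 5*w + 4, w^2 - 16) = w + 4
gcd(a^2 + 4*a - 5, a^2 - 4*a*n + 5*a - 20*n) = a + 5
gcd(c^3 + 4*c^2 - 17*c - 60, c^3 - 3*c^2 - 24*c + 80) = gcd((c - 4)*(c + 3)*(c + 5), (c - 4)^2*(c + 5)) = c^2 + c - 20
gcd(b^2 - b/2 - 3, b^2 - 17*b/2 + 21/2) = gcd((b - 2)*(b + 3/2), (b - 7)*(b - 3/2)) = 1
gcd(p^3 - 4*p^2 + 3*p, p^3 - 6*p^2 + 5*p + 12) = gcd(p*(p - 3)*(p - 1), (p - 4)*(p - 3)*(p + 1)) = p - 3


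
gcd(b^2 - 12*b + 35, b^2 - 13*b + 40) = b - 5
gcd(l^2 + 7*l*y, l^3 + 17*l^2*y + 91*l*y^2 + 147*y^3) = l + 7*y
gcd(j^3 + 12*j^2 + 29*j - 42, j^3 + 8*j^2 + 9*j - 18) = j^2 + 5*j - 6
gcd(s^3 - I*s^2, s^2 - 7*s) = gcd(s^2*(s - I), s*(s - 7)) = s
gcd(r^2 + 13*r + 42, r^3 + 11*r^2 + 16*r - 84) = r^2 + 13*r + 42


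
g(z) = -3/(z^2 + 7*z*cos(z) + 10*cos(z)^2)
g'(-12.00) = 0.01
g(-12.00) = -0.04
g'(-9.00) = -0.00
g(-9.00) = -0.02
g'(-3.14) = -0.02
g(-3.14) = -0.07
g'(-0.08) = 0.28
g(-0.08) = -0.32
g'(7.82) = -0.03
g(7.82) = -0.05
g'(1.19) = -0.83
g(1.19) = -0.51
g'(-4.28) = 0.07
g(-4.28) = -0.09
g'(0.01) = 0.20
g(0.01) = -0.30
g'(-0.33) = 0.72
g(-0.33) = -0.44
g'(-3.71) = 0.02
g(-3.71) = -0.07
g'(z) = -3*(7*z*sin(z) - 2*z + 20*sin(z)*cos(z) - 7*cos(z))/(z^2 + 7*z*cos(z) + 10*cos(z)^2)^2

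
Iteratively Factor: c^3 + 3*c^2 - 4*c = (c + 4)*(c^2 - c) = c*(c + 4)*(c - 1)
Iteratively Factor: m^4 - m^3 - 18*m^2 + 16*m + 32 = (m - 2)*(m^3 + m^2 - 16*m - 16) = (m - 4)*(m - 2)*(m^2 + 5*m + 4) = (m - 4)*(m - 2)*(m + 1)*(m + 4)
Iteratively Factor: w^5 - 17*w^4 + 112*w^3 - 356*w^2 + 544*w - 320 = (w - 2)*(w^4 - 15*w^3 + 82*w^2 - 192*w + 160) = (w - 5)*(w - 2)*(w^3 - 10*w^2 + 32*w - 32) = (w - 5)*(w - 4)*(w - 2)*(w^2 - 6*w + 8) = (w - 5)*(w - 4)*(w - 2)^2*(w - 4)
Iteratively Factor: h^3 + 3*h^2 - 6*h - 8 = (h + 4)*(h^2 - h - 2) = (h - 2)*(h + 4)*(h + 1)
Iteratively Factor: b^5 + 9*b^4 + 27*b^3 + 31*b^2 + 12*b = (b + 4)*(b^4 + 5*b^3 + 7*b^2 + 3*b) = (b + 3)*(b + 4)*(b^3 + 2*b^2 + b) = b*(b + 3)*(b + 4)*(b^2 + 2*b + 1) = b*(b + 1)*(b + 3)*(b + 4)*(b + 1)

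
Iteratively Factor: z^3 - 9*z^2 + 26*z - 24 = (z - 3)*(z^2 - 6*z + 8) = (z - 4)*(z - 3)*(z - 2)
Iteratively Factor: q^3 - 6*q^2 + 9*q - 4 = (q - 1)*(q^2 - 5*q + 4) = (q - 1)^2*(q - 4)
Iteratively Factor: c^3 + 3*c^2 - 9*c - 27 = (c + 3)*(c^2 - 9) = (c - 3)*(c + 3)*(c + 3)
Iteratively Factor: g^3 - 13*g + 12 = (g + 4)*(g^2 - 4*g + 3) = (g - 3)*(g + 4)*(g - 1)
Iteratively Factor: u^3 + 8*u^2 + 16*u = (u + 4)*(u^2 + 4*u) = u*(u + 4)*(u + 4)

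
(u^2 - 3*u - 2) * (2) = 2*u^2 - 6*u - 4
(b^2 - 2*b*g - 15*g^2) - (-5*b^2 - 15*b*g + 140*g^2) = 6*b^2 + 13*b*g - 155*g^2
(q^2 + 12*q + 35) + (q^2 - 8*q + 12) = 2*q^2 + 4*q + 47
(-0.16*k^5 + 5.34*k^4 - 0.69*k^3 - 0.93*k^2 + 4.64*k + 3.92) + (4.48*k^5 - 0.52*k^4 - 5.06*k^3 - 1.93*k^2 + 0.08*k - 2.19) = 4.32*k^5 + 4.82*k^4 - 5.75*k^3 - 2.86*k^2 + 4.72*k + 1.73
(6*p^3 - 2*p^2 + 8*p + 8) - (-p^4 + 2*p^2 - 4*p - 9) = p^4 + 6*p^3 - 4*p^2 + 12*p + 17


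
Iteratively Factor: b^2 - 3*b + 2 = (b - 2)*(b - 1)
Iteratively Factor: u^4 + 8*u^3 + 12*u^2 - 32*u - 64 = (u + 2)*(u^3 + 6*u^2 - 32) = (u - 2)*(u + 2)*(u^2 + 8*u + 16) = (u - 2)*(u + 2)*(u + 4)*(u + 4)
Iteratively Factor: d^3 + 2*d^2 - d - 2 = (d + 1)*(d^2 + d - 2) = (d + 1)*(d + 2)*(d - 1)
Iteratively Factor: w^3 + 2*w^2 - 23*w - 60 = (w - 5)*(w^2 + 7*w + 12) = (w - 5)*(w + 4)*(w + 3)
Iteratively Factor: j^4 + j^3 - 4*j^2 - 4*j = (j - 2)*(j^3 + 3*j^2 + 2*j) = (j - 2)*(j + 2)*(j^2 + j) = (j - 2)*(j + 1)*(j + 2)*(j)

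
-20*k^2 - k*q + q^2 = (-5*k + q)*(4*k + q)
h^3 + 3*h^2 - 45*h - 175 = (h - 7)*(h + 5)^2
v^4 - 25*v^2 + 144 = (v - 4)*(v - 3)*(v + 3)*(v + 4)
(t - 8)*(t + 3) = t^2 - 5*t - 24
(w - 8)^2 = w^2 - 16*w + 64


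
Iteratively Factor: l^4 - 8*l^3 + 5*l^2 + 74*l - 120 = (l - 2)*(l^3 - 6*l^2 - 7*l + 60) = (l - 5)*(l - 2)*(l^2 - l - 12) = (l - 5)*(l - 2)*(l + 3)*(l - 4)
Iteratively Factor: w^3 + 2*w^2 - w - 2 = (w + 1)*(w^2 + w - 2) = (w - 1)*(w + 1)*(w + 2)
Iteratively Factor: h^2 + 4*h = (h + 4)*(h)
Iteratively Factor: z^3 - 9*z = (z - 3)*(z^2 + 3*z) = (z - 3)*(z + 3)*(z)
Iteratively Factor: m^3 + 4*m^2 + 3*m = (m + 1)*(m^2 + 3*m) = m*(m + 1)*(m + 3)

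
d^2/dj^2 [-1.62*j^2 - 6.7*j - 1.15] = -3.24000000000000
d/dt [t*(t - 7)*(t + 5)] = 3*t^2 - 4*t - 35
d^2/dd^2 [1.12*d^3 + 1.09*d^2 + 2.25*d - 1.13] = 6.72*d + 2.18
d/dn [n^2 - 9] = 2*n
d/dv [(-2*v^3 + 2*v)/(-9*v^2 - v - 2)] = 2*(9*v^4 + 2*v^3 + 15*v^2 - 2)/(81*v^4 + 18*v^3 + 37*v^2 + 4*v + 4)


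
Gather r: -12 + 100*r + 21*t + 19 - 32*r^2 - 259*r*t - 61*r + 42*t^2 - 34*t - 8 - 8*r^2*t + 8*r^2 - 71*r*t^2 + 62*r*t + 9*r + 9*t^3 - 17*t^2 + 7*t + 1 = r^2*(-8*t - 24) + r*(-71*t^2 - 197*t + 48) + 9*t^3 + 25*t^2 - 6*t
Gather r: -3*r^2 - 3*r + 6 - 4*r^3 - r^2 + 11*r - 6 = -4*r^3 - 4*r^2 + 8*r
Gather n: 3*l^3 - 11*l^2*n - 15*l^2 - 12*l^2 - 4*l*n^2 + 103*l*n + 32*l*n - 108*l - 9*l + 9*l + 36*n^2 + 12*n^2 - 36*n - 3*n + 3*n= 3*l^3 - 27*l^2 - 108*l + n^2*(48 - 4*l) + n*(-11*l^2 + 135*l - 36)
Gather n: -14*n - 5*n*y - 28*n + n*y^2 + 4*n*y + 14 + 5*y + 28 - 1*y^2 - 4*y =n*(y^2 - y - 42) - y^2 + y + 42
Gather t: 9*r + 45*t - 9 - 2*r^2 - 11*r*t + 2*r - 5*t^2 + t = -2*r^2 + 11*r - 5*t^2 + t*(46 - 11*r) - 9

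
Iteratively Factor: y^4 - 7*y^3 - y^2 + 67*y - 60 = (y + 3)*(y^3 - 10*y^2 + 29*y - 20) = (y - 4)*(y + 3)*(y^2 - 6*y + 5) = (y - 4)*(y - 1)*(y + 3)*(y - 5)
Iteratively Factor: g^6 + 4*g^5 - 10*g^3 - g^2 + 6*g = (g + 2)*(g^5 + 2*g^4 - 4*g^3 - 2*g^2 + 3*g) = (g + 2)*(g + 3)*(g^4 - g^3 - g^2 + g) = g*(g + 2)*(g + 3)*(g^3 - g^2 - g + 1) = g*(g - 1)*(g + 2)*(g + 3)*(g^2 - 1) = g*(g - 1)*(g + 1)*(g + 2)*(g + 3)*(g - 1)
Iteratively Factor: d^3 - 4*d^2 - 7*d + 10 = (d - 1)*(d^2 - 3*d - 10) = (d - 5)*(d - 1)*(d + 2)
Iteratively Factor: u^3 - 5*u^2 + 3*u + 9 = (u - 3)*(u^2 - 2*u - 3) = (u - 3)^2*(u + 1)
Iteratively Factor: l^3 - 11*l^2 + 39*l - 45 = (l - 3)*(l^2 - 8*l + 15) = (l - 5)*(l - 3)*(l - 3)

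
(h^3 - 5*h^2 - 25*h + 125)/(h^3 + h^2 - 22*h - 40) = (h^2 - 25)/(h^2 + 6*h + 8)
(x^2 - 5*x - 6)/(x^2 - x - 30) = (x + 1)/(x + 5)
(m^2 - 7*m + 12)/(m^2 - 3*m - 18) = (-m^2 + 7*m - 12)/(-m^2 + 3*m + 18)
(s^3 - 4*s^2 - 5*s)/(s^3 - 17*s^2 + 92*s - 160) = s*(s + 1)/(s^2 - 12*s + 32)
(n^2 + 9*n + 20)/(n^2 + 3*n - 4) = (n + 5)/(n - 1)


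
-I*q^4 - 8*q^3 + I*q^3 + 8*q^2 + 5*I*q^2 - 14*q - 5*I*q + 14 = (q - 7*I)*(q - 2*I)*(q + I)*(-I*q + I)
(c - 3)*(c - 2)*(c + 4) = c^3 - c^2 - 14*c + 24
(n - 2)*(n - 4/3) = n^2 - 10*n/3 + 8/3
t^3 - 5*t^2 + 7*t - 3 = (t - 3)*(t - 1)^2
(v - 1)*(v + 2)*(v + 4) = v^3 + 5*v^2 + 2*v - 8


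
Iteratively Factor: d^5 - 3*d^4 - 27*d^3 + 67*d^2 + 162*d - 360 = (d - 5)*(d^4 + 2*d^3 - 17*d^2 - 18*d + 72) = (d - 5)*(d + 3)*(d^3 - d^2 - 14*d + 24) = (d - 5)*(d - 2)*(d + 3)*(d^2 + d - 12) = (d - 5)*(d - 3)*(d - 2)*(d + 3)*(d + 4)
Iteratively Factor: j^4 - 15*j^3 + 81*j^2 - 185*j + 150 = (j - 2)*(j^3 - 13*j^2 + 55*j - 75) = (j - 5)*(j - 2)*(j^2 - 8*j + 15) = (j - 5)^2*(j - 2)*(j - 3)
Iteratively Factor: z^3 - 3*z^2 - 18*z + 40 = (z - 5)*(z^2 + 2*z - 8) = (z - 5)*(z - 2)*(z + 4)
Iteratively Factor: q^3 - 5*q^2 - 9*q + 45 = (q - 3)*(q^2 - 2*q - 15) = (q - 5)*(q - 3)*(q + 3)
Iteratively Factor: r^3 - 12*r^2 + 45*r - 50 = (r - 2)*(r^2 - 10*r + 25) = (r - 5)*(r - 2)*(r - 5)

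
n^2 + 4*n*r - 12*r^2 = (n - 2*r)*(n + 6*r)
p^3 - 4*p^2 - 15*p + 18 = (p - 6)*(p - 1)*(p + 3)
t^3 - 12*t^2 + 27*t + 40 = (t - 8)*(t - 5)*(t + 1)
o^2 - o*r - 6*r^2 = (o - 3*r)*(o + 2*r)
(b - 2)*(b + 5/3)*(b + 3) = b^3 + 8*b^2/3 - 13*b/3 - 10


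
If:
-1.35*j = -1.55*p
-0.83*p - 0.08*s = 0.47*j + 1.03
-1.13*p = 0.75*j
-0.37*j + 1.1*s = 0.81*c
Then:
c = -17.48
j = 0.00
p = 0.00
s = -12.88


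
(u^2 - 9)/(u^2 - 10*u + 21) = (u + 3)/(u - 7)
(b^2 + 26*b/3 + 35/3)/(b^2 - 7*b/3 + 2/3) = (3*b^2 + 26*b + 35)/(3*b^2 - 7*b + 2)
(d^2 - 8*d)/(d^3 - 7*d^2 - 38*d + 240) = d/(d^2 + d - 30)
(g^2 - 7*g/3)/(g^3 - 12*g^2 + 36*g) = (g - 7/3)/(g^2 - 12*g + 36)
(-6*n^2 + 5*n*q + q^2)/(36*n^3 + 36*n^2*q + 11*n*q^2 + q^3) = (-n + q)/(6*n^2 + 5*n*q + q^2)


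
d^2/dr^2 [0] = 0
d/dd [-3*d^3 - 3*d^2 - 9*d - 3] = -9*d^2 - 6*d - 9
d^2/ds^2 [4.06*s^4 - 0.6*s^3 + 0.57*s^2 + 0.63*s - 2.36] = 48.72*s^2 - 3.6*s + 1.14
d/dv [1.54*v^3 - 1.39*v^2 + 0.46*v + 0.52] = 4.62*v^2 - 2.78*v + 0.46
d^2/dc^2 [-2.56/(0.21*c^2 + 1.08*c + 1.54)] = (0.225792*c^2 + 1.161216*c - 2.56*(0.42*c + 1.08)*(0.84*c + 2.16) + 1.655808)/(0.21*c^2 + 1.08*c + 1.54)^3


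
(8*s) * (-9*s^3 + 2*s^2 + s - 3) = -72*s^4 + 16*s^3 + 8*s^2 - 24*s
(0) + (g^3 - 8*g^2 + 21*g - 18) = g^3 - 8*g^2 + 21*g - 18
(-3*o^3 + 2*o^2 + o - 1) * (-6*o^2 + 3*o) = 18*o^5 - 21*o^4 + 9*o^2 - 3*o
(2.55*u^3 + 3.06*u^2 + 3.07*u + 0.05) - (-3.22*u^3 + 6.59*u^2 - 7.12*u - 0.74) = 5.77*u^3 - 3.53*u^2 + 10.19*u + 0.79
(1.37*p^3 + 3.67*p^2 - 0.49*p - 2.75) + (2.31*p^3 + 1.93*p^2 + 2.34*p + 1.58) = 3.68*p^3 + 5.6*p^2 + 1.85*p - 1.17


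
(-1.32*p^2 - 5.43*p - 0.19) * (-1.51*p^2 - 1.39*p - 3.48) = 1.9932*p^4 + 10.0341*p^3 + 12.4282*p^2 + 19.1605*p + 0.6612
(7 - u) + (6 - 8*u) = 13 - 9*u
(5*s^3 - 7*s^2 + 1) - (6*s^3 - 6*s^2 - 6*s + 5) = -s^3 - s^2 + 6*s - 4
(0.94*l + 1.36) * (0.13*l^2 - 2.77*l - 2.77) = 0.1222*l^3 - 2.427*l^2 - 6.371*l - 3.7672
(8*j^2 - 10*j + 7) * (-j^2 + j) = -8*j^4 + 18*j^3 - 17*j^2 + 7*j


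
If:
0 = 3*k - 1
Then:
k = 1/3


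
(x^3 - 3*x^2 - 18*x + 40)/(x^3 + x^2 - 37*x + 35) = (x^2 + 2*x - 8)/(x^2 + 6*x - 7)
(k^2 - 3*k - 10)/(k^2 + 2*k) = (k - 5)/k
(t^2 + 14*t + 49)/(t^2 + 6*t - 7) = (t + 7)/(t - 1)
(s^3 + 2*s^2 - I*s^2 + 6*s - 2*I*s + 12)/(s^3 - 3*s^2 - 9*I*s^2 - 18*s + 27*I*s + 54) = (s^2 + s*(2 + 2*I) + 4*I)/(s^2 + s*(-3 - 6*I) + 18*I)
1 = 1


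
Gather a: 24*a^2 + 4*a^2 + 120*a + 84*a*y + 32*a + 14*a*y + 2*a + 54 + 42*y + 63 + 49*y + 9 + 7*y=28*a^2 + a*(98*y + 154) + 98*y + 126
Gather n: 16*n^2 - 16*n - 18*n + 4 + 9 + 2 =16*n^2 - 34*n + 15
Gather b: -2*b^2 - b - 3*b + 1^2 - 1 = -2*b^2 - 4*b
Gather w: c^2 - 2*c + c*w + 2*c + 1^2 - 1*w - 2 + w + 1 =c^2 + c*w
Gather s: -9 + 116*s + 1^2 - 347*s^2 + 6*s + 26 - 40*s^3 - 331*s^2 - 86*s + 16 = -40*s^3 - 678*s^2 + 36*s + 34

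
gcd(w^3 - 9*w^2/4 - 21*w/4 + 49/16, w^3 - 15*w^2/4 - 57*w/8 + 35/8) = w^2 + 5*w/4 - 7/8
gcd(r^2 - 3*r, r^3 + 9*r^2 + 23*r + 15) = 1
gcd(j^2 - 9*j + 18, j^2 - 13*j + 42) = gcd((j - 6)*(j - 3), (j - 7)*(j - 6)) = j - 6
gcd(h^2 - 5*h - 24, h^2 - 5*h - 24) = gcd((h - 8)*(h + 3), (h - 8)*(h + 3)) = h^2 - 5*h - 24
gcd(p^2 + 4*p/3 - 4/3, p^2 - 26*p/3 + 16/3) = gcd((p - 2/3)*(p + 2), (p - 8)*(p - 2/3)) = p - 2/3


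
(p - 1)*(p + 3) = p^2 + 2*p - 3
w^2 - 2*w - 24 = (w - 6)*(w + 4)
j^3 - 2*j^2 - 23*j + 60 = (j - 4)*(j - 3)*(j + 5)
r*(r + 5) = r^2 + 5*r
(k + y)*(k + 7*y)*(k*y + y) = k^3*y + 8*k^2*y^2 + k^2*y + 7*k*y^3 + 8*k*y^2 + 7*y^3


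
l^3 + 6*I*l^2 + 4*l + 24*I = (l - 2*I)*(l + 2*I)*(l + 6*I)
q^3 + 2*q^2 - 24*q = q*(q - 4)*(q + 6)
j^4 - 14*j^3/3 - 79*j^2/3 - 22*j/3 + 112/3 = (j - 8)*(j - 1)*(j + 2)*(j + 7/3)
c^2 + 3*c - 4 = (c - 1)*(c + 4)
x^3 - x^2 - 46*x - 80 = (x - 8)*(x + 2)*(x + 5)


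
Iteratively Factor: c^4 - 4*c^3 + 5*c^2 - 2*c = (c - 1)*(c^3 - 3*c^2 + 2*c) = c*(c - 1)*(c^2 - 3*c + 2) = c*(c - 2)*(c - 1)*(c - 1)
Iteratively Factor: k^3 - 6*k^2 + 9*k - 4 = (k - 1)*(k^2 - 5*k + 4) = (k - 1)^2*(k - 4)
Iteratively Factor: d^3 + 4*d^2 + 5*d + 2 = (d + 1)*(d^2 + 3*d + 2) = (d + 1)^2*(d + 2)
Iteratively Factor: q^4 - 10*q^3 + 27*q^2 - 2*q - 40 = (q - 5)*(q^3 - 5*q^2 + 2*q + 8) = (q - 5)*(q - 2)*(q^2 - 3*q - 4) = (q - 5)*(q - 4)*(q - 2)*(q + 1)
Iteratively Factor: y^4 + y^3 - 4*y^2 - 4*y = (y)*(y^3 + y^2 - 4*y - 4) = y*(y + 1)*(y^2 - 4) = y*(y + 1)*(y + 2)*(y - 2)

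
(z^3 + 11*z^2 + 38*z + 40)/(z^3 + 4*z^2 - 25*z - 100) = (z + 2)/(z - 5)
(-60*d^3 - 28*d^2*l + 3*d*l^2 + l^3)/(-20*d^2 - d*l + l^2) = (12*d^2 + 8*d*l + l^2)/(4*d + l)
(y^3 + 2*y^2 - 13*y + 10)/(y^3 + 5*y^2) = 1 - 3/y + 2/y^2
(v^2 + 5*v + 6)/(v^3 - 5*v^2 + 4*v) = (v^2 + 5*v + 6)/(v*(v^2 - 5*v + 4))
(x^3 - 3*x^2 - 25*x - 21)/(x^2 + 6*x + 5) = (x^2 - 4*x - 21)/(x + 5)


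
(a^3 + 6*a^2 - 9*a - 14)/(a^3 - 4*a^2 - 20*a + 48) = (a^2 + 8*a + 7)/(a^2 - 2*a - 24)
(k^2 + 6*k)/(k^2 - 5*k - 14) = k*(k + 6)/(k^2 - 5*k - 14)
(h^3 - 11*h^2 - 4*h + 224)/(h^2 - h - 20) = (h^2 - 15*h + 56)/(h - 5)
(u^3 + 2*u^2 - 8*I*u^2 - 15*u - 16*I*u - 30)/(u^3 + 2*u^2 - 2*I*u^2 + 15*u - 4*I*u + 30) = (u - 3*I)/(u + 3*I)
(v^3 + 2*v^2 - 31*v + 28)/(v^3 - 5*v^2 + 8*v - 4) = (v^2 + 3*v - 28)/(v^2 - 4*v + 4)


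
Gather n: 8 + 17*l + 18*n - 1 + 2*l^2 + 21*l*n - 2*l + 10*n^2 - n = 2*l^2 + 15*l + 10*n^2 + n*(21*l + 17) + 7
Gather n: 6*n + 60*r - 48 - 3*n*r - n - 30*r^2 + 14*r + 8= n*(5 - 3*r) - 30*r^2 + 74*r - 40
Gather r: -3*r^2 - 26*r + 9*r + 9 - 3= -3*r^2 - 17*r + 6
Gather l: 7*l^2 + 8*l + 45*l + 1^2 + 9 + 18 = 7*l^2 + 53*l + 28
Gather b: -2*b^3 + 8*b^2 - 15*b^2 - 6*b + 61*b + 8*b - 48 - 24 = -2*b^3 - 7*b^2 + 63*b - 72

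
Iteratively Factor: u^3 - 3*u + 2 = (u - 1)*(u^2 + u - 2) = (u - 1)*(u + 2)*(u - 1)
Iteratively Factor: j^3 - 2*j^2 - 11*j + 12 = (j + 3)*(j^2 - 5*j + 4) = (j - 1)*(j + 3)*(j - 4)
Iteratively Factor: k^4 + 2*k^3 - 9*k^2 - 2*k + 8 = (k - 1)*(k^3 + 3*k^2 - 6*k - 8) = (k - 1)*(k + 1)*(k^2 + 2*k - 8) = (k - 1)*(k + 1)*(k + 4)*(k - 2)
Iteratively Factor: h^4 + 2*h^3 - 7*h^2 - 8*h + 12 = (h - 2)*(h^3 + 4*h^2 + h - 6) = (h - 2)*(h + 3)*(h^2 + h - 2) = (h - 2)*(h - 1)*(h + 3)*(h + 2)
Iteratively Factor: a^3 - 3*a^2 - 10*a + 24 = (a - 4)*(a^2 + a - 6) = (a - 4)*(a + 3)*(a - 2)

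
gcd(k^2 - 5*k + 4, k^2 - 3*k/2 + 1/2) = k - 1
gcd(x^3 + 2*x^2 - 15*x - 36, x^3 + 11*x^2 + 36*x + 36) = x + 3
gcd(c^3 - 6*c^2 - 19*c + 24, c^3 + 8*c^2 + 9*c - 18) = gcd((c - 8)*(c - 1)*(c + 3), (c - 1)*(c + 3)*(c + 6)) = c^2 + 2*c - 3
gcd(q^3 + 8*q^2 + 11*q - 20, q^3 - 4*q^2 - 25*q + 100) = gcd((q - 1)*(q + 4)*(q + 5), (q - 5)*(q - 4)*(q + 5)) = q + 5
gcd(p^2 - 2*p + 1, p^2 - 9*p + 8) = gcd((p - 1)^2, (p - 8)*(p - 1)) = p - 1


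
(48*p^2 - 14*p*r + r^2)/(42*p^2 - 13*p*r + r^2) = (8*p - r)/(7*p - r)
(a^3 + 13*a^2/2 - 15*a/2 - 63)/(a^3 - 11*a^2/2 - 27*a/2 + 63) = (a + 6)/(a - 6)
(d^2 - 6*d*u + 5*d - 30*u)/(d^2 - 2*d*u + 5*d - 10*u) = (-d + 6*u)/(-d + 2*u)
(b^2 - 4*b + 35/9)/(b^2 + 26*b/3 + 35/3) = (9*b^2 - 36*b + 35)/(3*(3*b^2 + 26*b + 35))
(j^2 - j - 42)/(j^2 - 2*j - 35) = (j + 6)/(j + 5)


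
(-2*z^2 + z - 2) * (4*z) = -8*z^3 + 4*z^2 - 8*z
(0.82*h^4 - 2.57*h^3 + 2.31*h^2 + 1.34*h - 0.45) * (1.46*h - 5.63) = 1.1972*h^5 - 8.3688*h^4 + 17.8417*h^3 - 11.0489*h^2 - 8.2012*h + 2.5335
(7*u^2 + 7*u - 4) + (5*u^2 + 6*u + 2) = 12*u^2 + 13*u - 2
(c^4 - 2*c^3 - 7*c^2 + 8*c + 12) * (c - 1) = c^5 - 3*c^4 - 5*c^3 + 15*c^2 + 4*c - 12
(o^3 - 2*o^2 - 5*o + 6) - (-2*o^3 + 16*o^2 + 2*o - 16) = 3*o^3 - 18*o^2 - 7*o + 22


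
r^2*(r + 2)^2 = r^4 + 4*r^3 + 4*r^2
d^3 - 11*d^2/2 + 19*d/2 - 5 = (d - 5/2)*(d - 2)*(d - 1)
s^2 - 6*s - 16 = (s - 8)*(s + 2)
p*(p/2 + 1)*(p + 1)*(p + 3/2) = p^4/2 + 9*p^3/4 + 13*p^2/4 + 3*p/2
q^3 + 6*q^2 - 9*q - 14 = (q - 2)*(q + 1)*(q + 7)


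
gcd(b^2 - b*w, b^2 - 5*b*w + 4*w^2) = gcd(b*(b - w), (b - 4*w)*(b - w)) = -b + w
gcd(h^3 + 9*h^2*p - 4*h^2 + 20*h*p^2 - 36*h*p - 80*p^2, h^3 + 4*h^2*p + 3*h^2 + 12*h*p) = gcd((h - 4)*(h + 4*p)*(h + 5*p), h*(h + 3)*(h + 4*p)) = h + 4*p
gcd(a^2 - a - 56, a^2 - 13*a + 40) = a - 8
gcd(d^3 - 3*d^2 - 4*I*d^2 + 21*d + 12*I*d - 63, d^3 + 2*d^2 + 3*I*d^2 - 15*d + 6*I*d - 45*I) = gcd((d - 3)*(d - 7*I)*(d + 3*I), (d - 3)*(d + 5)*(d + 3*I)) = d^2 + d*(-3 + 3*I) - 9*I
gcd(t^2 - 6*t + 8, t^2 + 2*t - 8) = t - 2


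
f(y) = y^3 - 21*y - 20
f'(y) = 3*y^2 - 21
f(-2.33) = 16.28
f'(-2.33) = -4.71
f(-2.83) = 16.76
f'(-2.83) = 3.03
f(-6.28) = -135.79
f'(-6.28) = 97.32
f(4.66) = -16.67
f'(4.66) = 44.15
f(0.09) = -21.89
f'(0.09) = -20.98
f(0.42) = -28.75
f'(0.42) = -20.47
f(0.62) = -32.78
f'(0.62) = -19.85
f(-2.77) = 16.92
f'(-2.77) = 2.02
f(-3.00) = 16.00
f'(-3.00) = 6.00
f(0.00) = -20.00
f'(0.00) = -21.00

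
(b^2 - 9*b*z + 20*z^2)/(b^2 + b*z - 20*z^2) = (b - 5*z)/(b + 5*z)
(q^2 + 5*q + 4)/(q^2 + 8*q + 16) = (q + 1)/(q + 4)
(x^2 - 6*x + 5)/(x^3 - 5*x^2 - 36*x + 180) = (x - 1)/(x^2 - 36)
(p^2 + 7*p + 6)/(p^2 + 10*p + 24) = (p + 1)/(p + 4)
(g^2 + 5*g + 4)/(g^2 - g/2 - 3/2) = 2*(g + 4)/(2*g - 3)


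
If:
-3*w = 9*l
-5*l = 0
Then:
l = 0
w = 0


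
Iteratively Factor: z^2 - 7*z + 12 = (z - 4)*(z - 3)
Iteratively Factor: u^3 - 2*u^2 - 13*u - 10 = (u - 5)*(u^2 + 3*u + 2) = (u - 5)*(u + 1)*(u + 2)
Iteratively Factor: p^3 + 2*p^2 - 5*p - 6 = (p - 2)*(p^2 + 4*p + 3) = (p - 2)*(p + 1)*(p + 3)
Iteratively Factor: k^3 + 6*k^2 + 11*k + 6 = (k + 1)*(k^2 + 5*k + 6) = (k + 1)*(k + 2)*(k + 3)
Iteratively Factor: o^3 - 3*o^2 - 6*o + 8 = (o - 4)*(o^2 + o - 2) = (o - 4)*(o - 1)*(o + 2)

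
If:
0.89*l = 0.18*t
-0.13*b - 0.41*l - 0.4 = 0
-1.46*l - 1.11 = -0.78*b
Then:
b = -0.25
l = -0.90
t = -4.43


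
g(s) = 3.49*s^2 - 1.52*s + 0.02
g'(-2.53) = -19.18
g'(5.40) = 36.17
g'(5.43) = 36.38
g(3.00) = 26.87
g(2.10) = 12.22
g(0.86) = 1.29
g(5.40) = 93.58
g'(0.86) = 4.48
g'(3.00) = 19.42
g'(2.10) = 13.14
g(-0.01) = 0.04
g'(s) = 6.98*s - 1.52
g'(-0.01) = -1.59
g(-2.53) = 26.20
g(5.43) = 94.67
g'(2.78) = 17.88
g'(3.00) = 19.42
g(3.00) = 26.87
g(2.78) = 22.77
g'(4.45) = 29.54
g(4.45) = 62.37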